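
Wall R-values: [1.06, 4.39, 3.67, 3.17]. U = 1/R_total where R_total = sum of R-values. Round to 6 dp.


R_total = 1.06 + 4.39 + 3.67 + 3.17 = 12.29
U = 1/12.29 = 0.081367

0.081367


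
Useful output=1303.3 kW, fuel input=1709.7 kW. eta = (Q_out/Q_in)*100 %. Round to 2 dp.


eta = (1303.3/1709.7)*100 = 76.23 %

76.23 %


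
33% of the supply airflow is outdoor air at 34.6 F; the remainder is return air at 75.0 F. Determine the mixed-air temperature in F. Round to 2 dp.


T_mix = 0.33*34.6 + 0.67*75.0 = 61.67 F

61.67 F


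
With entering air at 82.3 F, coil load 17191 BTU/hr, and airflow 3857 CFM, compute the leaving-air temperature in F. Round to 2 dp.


dT = 17191/(1.08*3857) = 4.1269
T_leave = 82.3 - 4.1269 = 78.17 F

78.17 F


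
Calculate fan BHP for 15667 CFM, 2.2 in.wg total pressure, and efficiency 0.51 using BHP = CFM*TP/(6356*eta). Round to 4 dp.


BHP = 15667 * 2.2 / (6356 * 0.51) = 10.6330 hp

10.6330 hp


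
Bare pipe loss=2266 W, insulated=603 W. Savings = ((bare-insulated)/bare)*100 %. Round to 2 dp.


Savings = ((2266-603)/2266)*100 = 73.39 %

73.39 %


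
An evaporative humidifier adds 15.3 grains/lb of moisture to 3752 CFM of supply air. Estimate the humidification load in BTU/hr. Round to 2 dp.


Q = 0.68 * 3752 * 15.3 = 39035.81 BTU/hr

39035.81 BTU/hr


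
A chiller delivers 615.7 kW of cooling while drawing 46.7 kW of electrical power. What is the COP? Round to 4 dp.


COP = 615.7 / 46.7 = 13.1842

13.1842


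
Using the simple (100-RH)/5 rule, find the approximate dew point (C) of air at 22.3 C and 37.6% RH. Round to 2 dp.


Td = 22.3 - (100-37.6)/5 = 9.82 C

9.82 C


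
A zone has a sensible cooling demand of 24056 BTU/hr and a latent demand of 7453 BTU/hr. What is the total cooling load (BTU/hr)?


Qt = 24056 + 7453 = 31509 BTU/hr

31509 BTU/hr


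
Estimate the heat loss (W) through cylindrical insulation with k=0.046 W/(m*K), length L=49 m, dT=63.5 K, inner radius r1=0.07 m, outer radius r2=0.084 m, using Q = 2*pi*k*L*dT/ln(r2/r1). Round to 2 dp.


Q = 2*pi*0.046*49*63.5/ln(0.084/0.07) = 4932.53 W

4932.53 W


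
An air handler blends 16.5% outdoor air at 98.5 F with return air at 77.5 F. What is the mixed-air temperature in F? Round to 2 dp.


T_mix = 77.5 + (16.5/100)*(98.5-77.5) = 80.97 F

80.97 F


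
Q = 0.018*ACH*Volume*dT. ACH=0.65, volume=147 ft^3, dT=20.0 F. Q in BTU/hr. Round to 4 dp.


Q = 0.018 * 0.65 * 147 * 20.0 = 34.3980 BTU/hr

34.3980 BTU/hr


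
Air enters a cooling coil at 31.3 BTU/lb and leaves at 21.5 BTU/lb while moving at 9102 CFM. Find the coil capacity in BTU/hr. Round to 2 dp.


Q = 4.5 * 9102 * (31.3 - 21.5) = 401398.20 BTU/hr

401398.20 BTU/hr


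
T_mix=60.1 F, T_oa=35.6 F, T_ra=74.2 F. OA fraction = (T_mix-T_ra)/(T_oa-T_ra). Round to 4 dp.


frac = (60.1 - 74.2) / (35.6 - 74.2) = 0.3653

0.3653


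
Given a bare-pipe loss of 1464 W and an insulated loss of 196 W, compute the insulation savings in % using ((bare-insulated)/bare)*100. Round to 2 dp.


Savings = ((1464-196)/1464)*100 = 86.61 %

86.61 %


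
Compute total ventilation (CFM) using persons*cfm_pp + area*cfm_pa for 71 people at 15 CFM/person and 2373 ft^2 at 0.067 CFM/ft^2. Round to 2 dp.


Total = 71*15 + 2373*0.067 = 1223.99 CFM

1223.99 CFM


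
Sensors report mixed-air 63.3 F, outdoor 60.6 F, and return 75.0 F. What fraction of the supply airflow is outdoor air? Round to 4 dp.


frac = (63.3 - 75.0) / (60.6 - 75.0) = 0.8125

0.8125


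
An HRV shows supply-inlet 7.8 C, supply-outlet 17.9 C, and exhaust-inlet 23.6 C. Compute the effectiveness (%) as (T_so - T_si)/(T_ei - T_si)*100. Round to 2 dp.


eff = (17.9-7.8)/(23.6-7.8)*100 = 63.92 %

63.92 %


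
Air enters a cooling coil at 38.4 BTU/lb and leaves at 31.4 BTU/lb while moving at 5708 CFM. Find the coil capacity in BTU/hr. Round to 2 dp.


Q = 4.5 * 5708 * (38.4 - 31.4) = 179802.00 BTU/hr

179802.00 BTU/hr


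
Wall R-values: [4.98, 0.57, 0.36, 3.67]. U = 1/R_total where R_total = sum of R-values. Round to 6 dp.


R_total = 4.98 + 0.57 + 0.36 + 3.67 = 9.58
U = 1/9.58 = 0.104384

0.104384


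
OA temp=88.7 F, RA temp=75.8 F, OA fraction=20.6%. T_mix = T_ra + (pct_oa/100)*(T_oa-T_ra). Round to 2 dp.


T_mix = 75.8 + (20.6/100)*(88.7-75.8) = 78.46 F

78.46 F


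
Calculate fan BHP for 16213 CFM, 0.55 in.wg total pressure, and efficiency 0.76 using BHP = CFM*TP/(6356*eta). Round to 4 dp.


BHP = 16213 * 0.55 / (6356 * 0.76) = 1.8460 hp

1.8460 hp


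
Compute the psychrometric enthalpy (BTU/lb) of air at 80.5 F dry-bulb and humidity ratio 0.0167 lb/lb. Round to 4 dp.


h = 0.24*80.5 + 0.0167*(1061+0.444*80.5) = 37.6356 BTU/lb

37.6356 BTU/lb


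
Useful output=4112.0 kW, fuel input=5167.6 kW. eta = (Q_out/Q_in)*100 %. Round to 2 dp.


eta = (4112.0/5167.6)*100 = 79.57 %

79.57 %


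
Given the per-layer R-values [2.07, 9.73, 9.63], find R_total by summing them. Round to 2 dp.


R_total = 2.07 + 9.73 + 9.63 = 21.43

21.43


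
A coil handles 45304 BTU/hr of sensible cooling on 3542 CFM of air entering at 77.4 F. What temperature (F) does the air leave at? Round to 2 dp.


dT = 45304/(1.08*3542) = 11.8431
T_leave = 77.4 - 11.8431 = 65.56 F

65.56 F


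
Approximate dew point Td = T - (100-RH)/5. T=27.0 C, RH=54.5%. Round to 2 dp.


Td = 27.0 - (100-54.5)/5 = 17.90 C

17.90 C


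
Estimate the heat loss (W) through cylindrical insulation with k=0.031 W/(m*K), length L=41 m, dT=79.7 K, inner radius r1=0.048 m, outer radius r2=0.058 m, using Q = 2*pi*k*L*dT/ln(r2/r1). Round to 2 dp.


Q = 2*pi*0.031*41*79.7/ln(0.058/0.048) = 3363.30 W

3363.30 W


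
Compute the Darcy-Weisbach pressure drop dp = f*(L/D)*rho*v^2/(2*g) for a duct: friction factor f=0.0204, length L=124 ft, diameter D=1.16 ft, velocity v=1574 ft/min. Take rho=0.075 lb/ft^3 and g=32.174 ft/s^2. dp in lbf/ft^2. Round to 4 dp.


v_fps = 1574/60 = 26.2333 ft/s
dp = 0.0204*(124/1.16)*0.075*26.2333^2/(2*32.174) = 1.7491 lbf/ft^2

1.7491 lbf/ft^2


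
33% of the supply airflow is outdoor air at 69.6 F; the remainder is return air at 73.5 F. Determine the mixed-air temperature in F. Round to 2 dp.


T_mix = 0.33*69.6 + 0.67*73.5 = 72.21 F

72.21 F


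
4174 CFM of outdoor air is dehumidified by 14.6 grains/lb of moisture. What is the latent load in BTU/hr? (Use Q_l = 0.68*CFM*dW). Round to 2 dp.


Q = 0.68 * 4174 * 14.6 = 41439.47 BTU/hr

41439.47 BTU/hr


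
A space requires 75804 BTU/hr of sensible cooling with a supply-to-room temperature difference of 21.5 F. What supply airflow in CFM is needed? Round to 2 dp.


CFM = 75804 / (1.08 * 21.5) = 3264.60

3264.60 CFM


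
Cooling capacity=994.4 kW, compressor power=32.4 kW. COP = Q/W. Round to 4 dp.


COP = 994.4 / 32.4 = 30.6914

30.6914


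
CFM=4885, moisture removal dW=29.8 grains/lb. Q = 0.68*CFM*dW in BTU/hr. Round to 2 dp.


Q = 0.68 * 4885 * 29.8 = 98989.64 BTU/hr

98989.64 BTU/hr


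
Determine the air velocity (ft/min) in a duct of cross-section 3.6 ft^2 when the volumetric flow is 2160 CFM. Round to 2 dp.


V = 2160 / 3.6 = 600.00 ft/min

600.00 ft/min


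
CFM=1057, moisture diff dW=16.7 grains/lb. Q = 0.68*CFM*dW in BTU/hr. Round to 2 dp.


Q = 0.68 * 1057 * 16.7 = 12003.29 BTU/hr

12003.29 BTU/hr


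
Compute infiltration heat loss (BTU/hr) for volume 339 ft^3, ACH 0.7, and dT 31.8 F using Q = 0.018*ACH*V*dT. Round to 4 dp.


Q = 0.018 * 0.7 * 339 * 31.8 = 135.8305 BTU/hr

135.8305 BTU/hr


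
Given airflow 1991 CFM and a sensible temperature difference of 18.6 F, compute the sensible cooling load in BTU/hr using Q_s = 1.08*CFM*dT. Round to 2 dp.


Q = 1.08 * 1991 * 18.6 = 39995.21 BTU/hr

39995.21 BTU/hr


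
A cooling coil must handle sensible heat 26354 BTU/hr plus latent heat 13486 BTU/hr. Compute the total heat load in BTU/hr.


Qt = 26354 + 13486 = 39840 BTU/hr

39840 BTU/hr


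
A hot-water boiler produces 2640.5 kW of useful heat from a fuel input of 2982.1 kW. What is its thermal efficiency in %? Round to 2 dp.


eta = (2640.5/2982.1)*100 = 88.54 %

88.54 %


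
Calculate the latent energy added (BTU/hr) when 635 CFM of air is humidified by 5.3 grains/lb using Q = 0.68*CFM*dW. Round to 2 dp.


Q = 0.68 * 635 * 5.3 = 2288.54 BTU/hr

2288.54 BTU/hr


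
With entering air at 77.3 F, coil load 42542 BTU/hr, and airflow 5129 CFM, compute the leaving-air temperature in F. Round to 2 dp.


dT = 42542/(1.08*5129) = 7.6800
T_leave = 77.3 - 7.6800 = 69.62 F

69.62 F


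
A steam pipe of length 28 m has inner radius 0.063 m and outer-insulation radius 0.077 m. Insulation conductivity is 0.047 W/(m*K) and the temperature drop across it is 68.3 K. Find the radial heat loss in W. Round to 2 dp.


Q = 2*pi*0.047*28*68.3/ln(0.077/0.063) = 2814.31 W

2814.31 W


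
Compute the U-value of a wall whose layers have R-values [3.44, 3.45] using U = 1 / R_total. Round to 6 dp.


R_total = 3.44 + 3.45 = 6.89
U = 1/6.89 = 0.145138

0.145138


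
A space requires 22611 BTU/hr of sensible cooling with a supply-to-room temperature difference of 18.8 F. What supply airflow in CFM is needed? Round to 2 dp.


CFM = 22611 / (1.08 * 18.8) = 1113.62

1113.62 CFM


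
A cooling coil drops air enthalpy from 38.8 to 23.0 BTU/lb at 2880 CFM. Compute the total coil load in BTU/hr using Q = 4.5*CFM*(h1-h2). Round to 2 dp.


Q = 4.5 * 2880 * (38.8 - 23.0) = 204768.00 BTU/hr

204768.00 BTU/hr


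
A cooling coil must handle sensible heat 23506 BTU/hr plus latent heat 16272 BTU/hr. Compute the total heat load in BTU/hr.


Qt = 23506 + 16272 = 39778 BTU/hr

39778 BTU/hr


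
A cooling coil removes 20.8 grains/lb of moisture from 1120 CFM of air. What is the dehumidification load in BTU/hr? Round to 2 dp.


Q = 0.68 * 1120 * 20.8 = 15841.28 BTU/hr

15841.28 BTU/hr


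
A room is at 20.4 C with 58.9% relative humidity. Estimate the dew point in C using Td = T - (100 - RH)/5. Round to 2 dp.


Td = 20.4 - (100-58.9)/5 = 12.18 C

12.18 C


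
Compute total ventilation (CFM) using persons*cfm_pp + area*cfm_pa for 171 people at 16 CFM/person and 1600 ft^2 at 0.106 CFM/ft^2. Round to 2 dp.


Total = 171*16 + 1600*0.106 = 2905.60 CFM

2905.60 CFM


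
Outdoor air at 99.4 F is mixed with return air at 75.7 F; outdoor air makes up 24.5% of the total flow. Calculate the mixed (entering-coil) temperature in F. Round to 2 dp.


T_mix = 75.7 + (24.5/100)*(99.4-75.7) = 81.51 F

81.51 F


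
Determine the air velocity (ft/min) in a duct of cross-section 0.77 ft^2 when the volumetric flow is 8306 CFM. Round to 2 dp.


V = 8306 / 0.77 = 10787.01 ft/min

10787.01 ft/min


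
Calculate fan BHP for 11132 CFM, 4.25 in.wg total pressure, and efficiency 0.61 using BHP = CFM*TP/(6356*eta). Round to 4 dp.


BHP = 11132 * 4.25 / (6356 * 0.61) = 12.2025 hp

12.2025 hp


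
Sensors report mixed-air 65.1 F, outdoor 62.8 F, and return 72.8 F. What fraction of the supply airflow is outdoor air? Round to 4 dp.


frac = (65.1 - 72.8) / (62.8 - 72.8) = 0.7700

0.7700


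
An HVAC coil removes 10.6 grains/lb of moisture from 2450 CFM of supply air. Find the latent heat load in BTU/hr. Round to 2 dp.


Q = 0.68 * 2450 * 10.6 = 17659.60 BTU/hr

17659.60 BTU/hr


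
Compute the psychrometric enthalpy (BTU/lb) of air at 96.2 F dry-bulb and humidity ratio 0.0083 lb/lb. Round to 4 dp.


h = 0.24*96.2 + 0.0083*(1061+0.444*96.2) = 32.2488 BTU/lb

32.2488 BTU/lb


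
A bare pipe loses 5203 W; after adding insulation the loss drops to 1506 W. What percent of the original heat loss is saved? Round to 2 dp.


Savings = ((5203-1506)/5203)*100 = 71.06 %

71.06 %


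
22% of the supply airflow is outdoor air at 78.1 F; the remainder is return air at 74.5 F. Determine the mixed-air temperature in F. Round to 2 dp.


T_mix = 0.22*78.1 + 0.78*74.5 = 75.29 F

75.29 F


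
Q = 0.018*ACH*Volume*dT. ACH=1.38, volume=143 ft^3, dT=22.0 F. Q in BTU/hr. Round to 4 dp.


Q = 0.018 * 1.38 * 143 * 22.0 = 78.1466 BTU/hr

78.1466 BTU/hr


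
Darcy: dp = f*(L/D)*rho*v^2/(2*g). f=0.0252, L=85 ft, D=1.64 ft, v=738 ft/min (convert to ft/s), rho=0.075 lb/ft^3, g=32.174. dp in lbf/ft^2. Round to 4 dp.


v_fps = 738/60 = 12.3 ft/s
dp = 0.0252*(85/1.64)*0.075*12.3^2/(2*32.174) = 0.2303 lbf/ft^2

0.2303 lbf/ft^2


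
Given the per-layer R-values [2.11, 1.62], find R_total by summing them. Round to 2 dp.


R_total = 2.11 + 1.62 = 3.73

3.73


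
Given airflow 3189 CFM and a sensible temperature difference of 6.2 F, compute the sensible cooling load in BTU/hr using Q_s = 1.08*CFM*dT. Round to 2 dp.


Q = 1.08 * 3189 * 6.2 = 21353.54 BTU/hr

21353.54 BTU/hr


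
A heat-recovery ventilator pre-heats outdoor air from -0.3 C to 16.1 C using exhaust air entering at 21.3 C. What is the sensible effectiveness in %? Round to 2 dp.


eff = (16.1-(-0.3))/(21.3-(-0.3))*100 = 75.93 %

75.93 %


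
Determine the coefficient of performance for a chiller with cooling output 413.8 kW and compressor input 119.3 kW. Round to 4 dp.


COP = 413.8 / 119.3 = 3.4686

3.4686


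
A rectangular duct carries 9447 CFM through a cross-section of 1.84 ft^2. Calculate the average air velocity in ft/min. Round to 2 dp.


V = 9447 / 1.84 = 5134.24 ft/min

5134.24 ft/min


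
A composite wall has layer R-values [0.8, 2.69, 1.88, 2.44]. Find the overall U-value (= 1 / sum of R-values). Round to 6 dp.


R_total = 0.8 + 2.69 + 1.88 + 2.44 = 7.81
U = 1/7.81 = 0.128041

0.128041


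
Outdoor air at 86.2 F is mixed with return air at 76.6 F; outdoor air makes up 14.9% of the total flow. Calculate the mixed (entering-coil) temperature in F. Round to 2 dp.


T_mix = 76.6 + (14.9/100)*(86.2-76.6) = 78.03 F

78.03 F


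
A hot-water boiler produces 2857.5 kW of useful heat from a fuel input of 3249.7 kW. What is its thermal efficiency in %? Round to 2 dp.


eta = (2857.5/3249.7)*100 = 87.93 %

87.93 %


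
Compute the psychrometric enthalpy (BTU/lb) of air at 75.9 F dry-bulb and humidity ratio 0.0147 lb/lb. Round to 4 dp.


h = 0.24*75.9 + 0.0147*(1061+0.444*75.9) = 34.3081 BTU/lb

34.3081 BTU/lb


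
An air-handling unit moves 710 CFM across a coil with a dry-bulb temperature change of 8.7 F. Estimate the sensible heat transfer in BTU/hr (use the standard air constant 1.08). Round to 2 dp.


Q = 1.08 * 710 * 8.7 = 6671.16 BTU/hr

6671.16 BTU/hr


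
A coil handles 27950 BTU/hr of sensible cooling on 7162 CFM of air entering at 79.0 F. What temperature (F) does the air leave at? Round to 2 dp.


dT = 27950/(1.08*7162) = 3.6135
T_leave = 79.0 - 3.6135 = 75.39 F

75.39 F


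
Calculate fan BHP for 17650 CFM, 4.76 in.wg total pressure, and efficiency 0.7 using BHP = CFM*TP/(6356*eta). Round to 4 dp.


BHP = 17650 * 4.76 / (6356 * 0.7) = 18.8829 hp

18.8829 hp


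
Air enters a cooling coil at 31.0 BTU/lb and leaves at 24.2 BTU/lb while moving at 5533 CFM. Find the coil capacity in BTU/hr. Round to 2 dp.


Q = 4.5 * 5533 * (31.0 - 24.2) = 169309.80 BTU/hr

169309.80 BTU/hr


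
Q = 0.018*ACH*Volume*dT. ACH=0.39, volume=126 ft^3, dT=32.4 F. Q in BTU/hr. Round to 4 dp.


Q = 0.018 * 0.39 * 126 * 32.4 = 28.6584 BTU/hr

28.6584 BTU/hr


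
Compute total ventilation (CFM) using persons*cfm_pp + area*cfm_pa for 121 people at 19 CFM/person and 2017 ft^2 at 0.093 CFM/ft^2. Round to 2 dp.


Total = 121*19 + 2017*0.093 = 2486.58 CFM

2486.58 CFM


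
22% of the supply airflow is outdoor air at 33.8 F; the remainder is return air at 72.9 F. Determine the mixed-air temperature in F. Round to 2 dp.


T_mix = 0.22*33.8 + 0.78*72.9 = 64.30 F

64.30 F


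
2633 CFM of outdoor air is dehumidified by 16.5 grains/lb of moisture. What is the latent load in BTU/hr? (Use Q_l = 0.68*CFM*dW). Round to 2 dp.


Q = 0.68 * 2633 * 16.5 = 29542.26 BTU/hr

29542.26 BTU/hr


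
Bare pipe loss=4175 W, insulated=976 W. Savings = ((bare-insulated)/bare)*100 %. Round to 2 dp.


Savings = ((4175-976)/4175)*100 = 76.62 %

76.62 %


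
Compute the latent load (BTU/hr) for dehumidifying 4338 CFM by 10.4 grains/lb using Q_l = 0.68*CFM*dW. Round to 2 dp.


Q = 0.68 * 4338 * 10.4 = 30678.34 BTU/hr

30678.34 BTU/hr


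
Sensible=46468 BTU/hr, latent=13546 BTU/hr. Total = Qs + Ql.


Qt = 46468 + 13546 = 60014 BTU/hr

60014 BTU/hr


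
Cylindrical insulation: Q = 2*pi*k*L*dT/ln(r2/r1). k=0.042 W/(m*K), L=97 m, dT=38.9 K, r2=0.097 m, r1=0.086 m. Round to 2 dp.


Q = 2*pi*0.042*97*38.9/ln(0.097/0.086) = 8272.85 W

8272.85 W


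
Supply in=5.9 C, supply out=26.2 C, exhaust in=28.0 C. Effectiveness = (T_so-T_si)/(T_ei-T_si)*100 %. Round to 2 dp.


eff = (26.2-5.9)/(28.0-5.9)*100 = 91.86 %

91.86 %


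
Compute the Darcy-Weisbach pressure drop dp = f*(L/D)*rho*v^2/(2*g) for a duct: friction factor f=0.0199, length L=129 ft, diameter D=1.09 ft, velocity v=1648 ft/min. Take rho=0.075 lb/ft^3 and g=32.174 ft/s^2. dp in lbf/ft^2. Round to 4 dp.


v_fps = 1648/60 = 27.4667 ft/s
dp = 0.0199*(129/1.09)*0.075*27.4667^2/(2*32.174) = 2.0709 lbf/ft^2

2.0709 lbf/ft^2


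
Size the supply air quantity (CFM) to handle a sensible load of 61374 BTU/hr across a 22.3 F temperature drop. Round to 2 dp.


CFM = 61374 / (1.08 * 22.3) = 2548.33

2548.33 CFM


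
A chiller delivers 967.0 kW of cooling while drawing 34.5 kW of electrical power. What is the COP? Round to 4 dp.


COP = 967.0 / 34.5 = 28.0290

28.0290


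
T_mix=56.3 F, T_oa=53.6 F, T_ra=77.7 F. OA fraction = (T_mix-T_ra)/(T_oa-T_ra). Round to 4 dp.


frac = (56.3 - 77.7) / (53.6 - 77.7) = 0.8880

0.8880


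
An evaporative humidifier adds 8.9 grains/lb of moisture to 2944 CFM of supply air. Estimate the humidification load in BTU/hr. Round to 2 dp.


Q = 0.68 * 2944 * 8.9 = 17817.09 BTU/hr

17817.09 BTU/hr


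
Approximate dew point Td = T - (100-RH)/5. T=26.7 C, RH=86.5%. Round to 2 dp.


Td = 26.7 - (100-86.5)/5 = 24.00 C

24.00 C


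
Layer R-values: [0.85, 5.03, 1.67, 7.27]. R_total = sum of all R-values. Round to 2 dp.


R_total = 0.85 + 5.03 + 1.67 + 7.27 = 14.82

14.82


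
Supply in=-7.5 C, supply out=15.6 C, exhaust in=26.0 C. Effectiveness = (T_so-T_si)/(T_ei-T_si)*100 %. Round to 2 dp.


eff = (15.6-(-7.5))/(26.0-(-7.5))*100 = 68.96 %

68.96 %


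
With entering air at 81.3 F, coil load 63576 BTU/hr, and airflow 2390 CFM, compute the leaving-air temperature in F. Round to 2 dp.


dT = 63576/(1.08*2390) = 24.6304
T_leave = 81.3 - 24.6304 = 56.67 F

56.67 F


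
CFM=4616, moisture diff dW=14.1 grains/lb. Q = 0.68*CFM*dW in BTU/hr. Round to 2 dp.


Q = 0.68 * 4616 * 14.1 = 44258.21 BTU/hr

44258.21 BTU/hr


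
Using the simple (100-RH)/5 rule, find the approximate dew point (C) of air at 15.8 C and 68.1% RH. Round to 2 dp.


Td = 15.8 - (100-68.1)/5 = 9.42 C

9.42 C


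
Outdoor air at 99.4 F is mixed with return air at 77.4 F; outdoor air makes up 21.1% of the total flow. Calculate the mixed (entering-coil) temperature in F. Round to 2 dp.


T_mix = 77.4 + (21.1/100)*(99.4-77.4) = 82.04 F

82.04 F


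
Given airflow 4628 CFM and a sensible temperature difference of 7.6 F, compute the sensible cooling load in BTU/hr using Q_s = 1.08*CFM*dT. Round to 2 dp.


Q = 1.08 * 4628 * 7.6 = 37986.62 BTU/hr

37986.62 BTU/hr


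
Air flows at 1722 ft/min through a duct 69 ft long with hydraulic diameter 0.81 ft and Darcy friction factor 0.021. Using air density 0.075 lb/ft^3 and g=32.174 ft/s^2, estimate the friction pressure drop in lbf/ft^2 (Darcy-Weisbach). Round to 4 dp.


v_fps = 1722/60 = 28.7 ft/s
dp = 0.021*(69/0.81)*0.075*28.7^2/(2*32.174) = 1.7174 lbf/ft^2

1.7174 lbf/ft^2


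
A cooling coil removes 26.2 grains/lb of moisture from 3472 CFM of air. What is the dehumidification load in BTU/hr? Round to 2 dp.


Q = 0.68 * 3472 * 26.2 = 61857.15 BTU/hr

61857.15 BTU/hr


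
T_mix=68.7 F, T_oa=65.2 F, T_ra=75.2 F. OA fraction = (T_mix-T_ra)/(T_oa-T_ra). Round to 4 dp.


frac = (68.7 - 75.2) / (65.2 - 75.2) = 0.6500

0.6500


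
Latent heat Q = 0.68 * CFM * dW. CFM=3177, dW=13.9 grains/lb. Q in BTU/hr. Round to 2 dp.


Q = 0.68 * 3177 * 13.9 = 30029.00 BTU/hr

30029.00 BTU/hr


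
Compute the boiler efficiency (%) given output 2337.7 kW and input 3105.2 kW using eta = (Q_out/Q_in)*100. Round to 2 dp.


eta = (2337.7/3105.2)*100 = 75.28 %

75.28 %


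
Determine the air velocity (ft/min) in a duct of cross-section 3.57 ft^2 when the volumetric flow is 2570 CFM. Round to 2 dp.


V = 2570 / 3.57 = 719.89 ft/min

719.89 ft/min


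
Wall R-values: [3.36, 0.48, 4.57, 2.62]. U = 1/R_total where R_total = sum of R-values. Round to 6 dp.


R_total = 3.36 + 0.48 + 4.57 + 2.62 = 11.03
U = 1/11.03 = 0.090662

0.090662


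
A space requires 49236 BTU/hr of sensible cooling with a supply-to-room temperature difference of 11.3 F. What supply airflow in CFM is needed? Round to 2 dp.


CFM = 49236 / (1.08 * 11.3) = 4034.41

4034.41 CFM


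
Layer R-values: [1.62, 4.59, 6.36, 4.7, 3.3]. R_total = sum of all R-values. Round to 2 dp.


R_total = 1.62 + 4.59 + 6.36 + 4.7 + 3.3 = 20.57

20.57


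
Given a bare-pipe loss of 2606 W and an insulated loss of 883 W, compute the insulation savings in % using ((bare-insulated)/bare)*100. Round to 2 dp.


Savings = ((2606-883)/2606)*100 = 66.12 %

66.12 %


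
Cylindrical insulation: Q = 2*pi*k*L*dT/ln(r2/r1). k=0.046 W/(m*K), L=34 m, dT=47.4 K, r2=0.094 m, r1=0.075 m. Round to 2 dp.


Q = 2*pi*0.046*34*47.4/ln(0.094/0.075) = 2062.81 W

2062.81 W


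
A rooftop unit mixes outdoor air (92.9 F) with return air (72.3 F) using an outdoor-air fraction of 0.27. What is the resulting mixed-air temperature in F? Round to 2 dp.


T_mix = 0.27*92.9 + 0.73*72.3 = 77.86 F

77.86 F


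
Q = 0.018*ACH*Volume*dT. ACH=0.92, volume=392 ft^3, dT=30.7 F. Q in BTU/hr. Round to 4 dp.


Q = 0.018 * 0.92 * 392 * 30.7 = 199.2897 BTU/hr

199.2897 BTU/hr


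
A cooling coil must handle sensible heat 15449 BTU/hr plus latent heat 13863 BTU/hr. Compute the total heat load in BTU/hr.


Qt = 15449 + 13863 = 29312 BTU/hr

29312 BTU/hr


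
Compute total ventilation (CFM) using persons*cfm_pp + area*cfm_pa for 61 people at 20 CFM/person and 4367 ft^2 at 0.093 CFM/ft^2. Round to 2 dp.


Total = 61*20 + 4367*0.093 = 1626.13 CFM

1626.13 CFM


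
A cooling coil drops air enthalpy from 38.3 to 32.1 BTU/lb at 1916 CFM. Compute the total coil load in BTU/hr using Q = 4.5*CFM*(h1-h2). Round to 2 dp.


Q = 4.5 * 1916 * (38.3 - 32.1) = 53456.40 BTU/hr

53456.40 BTU/hr


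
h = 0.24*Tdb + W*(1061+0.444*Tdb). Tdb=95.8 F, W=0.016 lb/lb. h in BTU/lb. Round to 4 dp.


h = 0.24*95.8 + 0.016*(1061+0.444*95.8) = 40.6486 BTU/lb

40.6486 BTU/lb


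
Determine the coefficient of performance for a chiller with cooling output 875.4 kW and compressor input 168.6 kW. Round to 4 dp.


COP = 875.4 / 168.6 = 5.1922

5.1922


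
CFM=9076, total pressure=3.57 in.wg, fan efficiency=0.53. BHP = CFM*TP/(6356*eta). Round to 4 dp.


BHP = 9076 * 3.57 / (6356 * 0.53) = 9.6184 hp

9.6184 hp


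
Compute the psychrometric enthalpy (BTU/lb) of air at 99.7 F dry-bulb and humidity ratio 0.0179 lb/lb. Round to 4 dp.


h = 0.24*99.7 + 0.0179*(1061+0.444*99.7) = 43.7123 BTU/lb

43.7123 BTU/lb


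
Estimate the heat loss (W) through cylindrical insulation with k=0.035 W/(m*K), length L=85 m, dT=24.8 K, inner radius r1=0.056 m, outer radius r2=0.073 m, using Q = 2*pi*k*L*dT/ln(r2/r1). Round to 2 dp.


Q = 2*pi*0.035*85*24.8/ln(0.073/0.056) = 1748.62 W

1748.62 W


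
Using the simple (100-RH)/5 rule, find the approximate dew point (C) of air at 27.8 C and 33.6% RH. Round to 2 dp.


Td = 27.8 - (100-33.6)/5 = 14.52 C

14.52 C


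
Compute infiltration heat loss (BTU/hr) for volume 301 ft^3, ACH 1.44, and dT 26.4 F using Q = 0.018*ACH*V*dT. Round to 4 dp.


Q = 0.018 * 1.44 * 301 * 26.4 = 205.9707 BTU/hr

205.9707 BTU/hr


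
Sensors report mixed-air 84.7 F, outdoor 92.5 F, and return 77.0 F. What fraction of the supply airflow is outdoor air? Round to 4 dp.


frac = (84.7 - 77.0) / (92.5 - 77.0) = 0.4968

0.4968


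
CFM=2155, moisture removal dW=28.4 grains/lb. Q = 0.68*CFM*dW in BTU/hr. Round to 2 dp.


Q = 0.68 * 2155 * 28.4 = 41617.36 BTU/hr

41617.36 BTU/hr


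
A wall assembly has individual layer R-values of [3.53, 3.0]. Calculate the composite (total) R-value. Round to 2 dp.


R_total = 3.53 + 3.0 = 6.53

6.53


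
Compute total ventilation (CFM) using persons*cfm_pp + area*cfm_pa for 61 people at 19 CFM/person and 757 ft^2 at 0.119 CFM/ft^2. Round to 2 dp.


Total = 61*19 + 757*0.119 = 1249.08 CFM

1249.08 CFM


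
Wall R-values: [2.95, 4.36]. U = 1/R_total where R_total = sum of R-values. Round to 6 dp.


R_total = 2.95 + 4.36 = 7.31
U = 1/7.31 = 0.136799

0.136799


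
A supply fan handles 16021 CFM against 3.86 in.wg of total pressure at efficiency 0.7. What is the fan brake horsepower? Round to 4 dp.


BHP = 16021 * 3.86 / (6356 * 0.7) = 13.8994 hp

13.8994 hp


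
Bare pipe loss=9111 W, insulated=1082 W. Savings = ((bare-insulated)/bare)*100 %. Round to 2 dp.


Savings = ((9111-1082)/9111)*100 = 88.12 %

88.12 %


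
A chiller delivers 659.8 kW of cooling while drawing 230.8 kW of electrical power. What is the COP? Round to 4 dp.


COP = 659.8 / 230.8 = 2.8588

2.8588


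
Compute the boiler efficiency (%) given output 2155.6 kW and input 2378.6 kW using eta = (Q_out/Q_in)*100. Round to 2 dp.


eta = (2155.6/2378.6)*100 = 90.62 %

90.62 %


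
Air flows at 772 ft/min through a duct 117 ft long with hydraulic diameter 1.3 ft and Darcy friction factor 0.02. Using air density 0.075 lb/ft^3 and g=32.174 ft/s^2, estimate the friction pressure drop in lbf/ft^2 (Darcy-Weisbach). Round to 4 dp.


v_fps = 772/60 = 12.8667 ft/s
dp = 0.02*(117/1.3)*0.075*12.8667^2/(2*32.174) = 0.3473 lbf/ft^2

0.3473 lbf/ft^2


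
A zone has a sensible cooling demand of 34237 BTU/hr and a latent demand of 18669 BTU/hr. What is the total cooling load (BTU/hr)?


Qt = 34237 + 18669 = 52906 BTU/hr

52906 BTU/hr


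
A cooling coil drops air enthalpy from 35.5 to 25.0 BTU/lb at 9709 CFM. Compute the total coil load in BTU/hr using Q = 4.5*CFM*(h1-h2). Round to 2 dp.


Q = 4.5 * 9709 * (35.5 - 25.0) = 458750.25 BTU/hr

458750.25 BTU/hr


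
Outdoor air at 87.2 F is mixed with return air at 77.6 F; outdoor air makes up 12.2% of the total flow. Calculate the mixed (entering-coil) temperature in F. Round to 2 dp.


T_mix = 77.6 + (12.2/100)*(87.2-77.6) = 78.77 F

78.77 F


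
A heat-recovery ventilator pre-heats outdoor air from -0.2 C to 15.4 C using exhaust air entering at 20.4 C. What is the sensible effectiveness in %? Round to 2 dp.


eff = (15.4-(-0.2))/(20.4-(-0.2))*100 = 75.73 %

75.73 %


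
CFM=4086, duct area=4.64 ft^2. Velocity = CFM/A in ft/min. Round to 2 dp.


V = 4086 / 4.64 = 880.60 ft/min

880.60 ft/min


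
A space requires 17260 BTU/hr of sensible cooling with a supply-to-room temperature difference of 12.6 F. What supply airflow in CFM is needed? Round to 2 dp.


CFM = 17260 / (1.08 * 12.6) = 1268.37

1268.37 CFM


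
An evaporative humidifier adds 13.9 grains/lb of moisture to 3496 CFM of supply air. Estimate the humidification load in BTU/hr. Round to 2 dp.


Q = 0.68 * 3496 * 13.9 = 33044.19 BTU/hr

33044.19 BTU/hr


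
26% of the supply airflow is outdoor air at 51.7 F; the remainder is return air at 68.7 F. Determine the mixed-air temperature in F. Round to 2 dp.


T_mix = 0.26*51.7 + 0.74*68.7 = 64.28 F

64.28 F


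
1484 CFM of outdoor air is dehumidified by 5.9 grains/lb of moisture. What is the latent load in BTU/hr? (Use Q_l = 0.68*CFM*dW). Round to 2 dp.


Q = 0.68 * 1484 * 5.9 = 5953.81 BTU/hr

5953.81 BTU/hr


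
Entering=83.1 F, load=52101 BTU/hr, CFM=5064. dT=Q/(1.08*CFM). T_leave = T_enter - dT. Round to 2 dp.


dT = 52101/(1.08*5064) = 9.5264
T_leave = 83.1 - 9.5264 = 73.57 F

73.57 F


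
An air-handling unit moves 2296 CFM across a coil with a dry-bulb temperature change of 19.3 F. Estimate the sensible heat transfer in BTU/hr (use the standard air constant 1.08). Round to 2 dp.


Q = 1.08 * 2296 * 19.3 = 47857.82 BTU/hr

47857.82 BTU/hr


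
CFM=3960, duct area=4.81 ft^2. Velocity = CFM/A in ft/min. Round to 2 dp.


V = 3960 / 4.81 = 823.28 ft/min

823.28 ft/min


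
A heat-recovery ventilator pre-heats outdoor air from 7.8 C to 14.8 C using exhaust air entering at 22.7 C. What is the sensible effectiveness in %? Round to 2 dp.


eff = (14.8-7.8)/(22.7-7.8)*100 = 46.98 %

46.98 %


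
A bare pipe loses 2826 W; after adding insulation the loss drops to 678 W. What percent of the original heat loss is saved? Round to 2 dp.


Savings = ((2826-678)/2826)*100 = 76.01 %

76.01 %


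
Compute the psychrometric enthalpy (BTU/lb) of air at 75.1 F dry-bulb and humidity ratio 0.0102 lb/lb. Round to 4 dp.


h = 0.24*75.1 + 0.0102*(1061+0.444*75.1) = 29.1863 BTU/lb

29.1863 BTU/lb


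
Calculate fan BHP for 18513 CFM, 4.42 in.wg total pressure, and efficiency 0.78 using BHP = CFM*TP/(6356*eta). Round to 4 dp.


BHP = 18513 * 4.42 / (6356 * 0.78) = 16.5052 hp

16.5052 hp


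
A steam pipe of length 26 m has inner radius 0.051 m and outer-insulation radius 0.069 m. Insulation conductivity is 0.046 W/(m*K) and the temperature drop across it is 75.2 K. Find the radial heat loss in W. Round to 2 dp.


Q = 2*pi*0.046*26*75.2/ln(0.069/0.051) = 1869.47 W

1869.47 W


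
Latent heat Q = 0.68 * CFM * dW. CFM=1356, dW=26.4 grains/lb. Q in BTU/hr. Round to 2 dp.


Q = 0.68 * 1356 * 26.4 = 24342.91 BTU/hr

24342.91 BTU/hr


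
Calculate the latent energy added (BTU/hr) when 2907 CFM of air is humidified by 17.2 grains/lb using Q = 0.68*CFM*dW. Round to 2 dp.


Q = 0.68 * 2907 * 17.2 = 34000.27 BTU/hr

34000.27 BTU/hr


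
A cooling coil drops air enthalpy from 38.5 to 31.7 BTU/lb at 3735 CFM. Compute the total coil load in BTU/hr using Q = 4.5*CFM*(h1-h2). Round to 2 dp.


Q = 4.5 * 3735 * (38.5 - 31.7) = 114291.00 BTU/hr

114291.00 BTU/hr


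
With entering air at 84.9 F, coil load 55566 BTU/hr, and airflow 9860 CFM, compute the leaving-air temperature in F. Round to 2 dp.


dT = 55566/(1.08*9860) = 5.2181
T_leave = 84.9 - 5.2181 = 79.68 F

79.68 F


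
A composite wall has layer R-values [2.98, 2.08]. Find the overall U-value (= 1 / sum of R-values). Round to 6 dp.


R_total = 2.98 + 2.08 = 5.06
U = 1/5.06 = 0.197628

0.197628


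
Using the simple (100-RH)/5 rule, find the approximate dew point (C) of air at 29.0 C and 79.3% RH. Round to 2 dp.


Td = 29.0 - (100-79.3)/5 = 24.86 C

24.86 C


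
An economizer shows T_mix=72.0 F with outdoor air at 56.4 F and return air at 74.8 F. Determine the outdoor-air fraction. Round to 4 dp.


frac = (72.0 - 74.8) / (56.4 - 74.8) = 0.1522

0.1522


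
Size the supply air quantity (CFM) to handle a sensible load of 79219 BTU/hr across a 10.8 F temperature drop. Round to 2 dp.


CFM = 79219 / (1.08 * 10.8) = 6791.75

6791.75 CFM


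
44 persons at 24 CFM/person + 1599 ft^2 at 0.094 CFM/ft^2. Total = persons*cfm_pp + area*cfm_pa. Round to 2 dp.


Total = 44*24 + 1599*0.094 = 1206.31 CFM

1206.31 CFM


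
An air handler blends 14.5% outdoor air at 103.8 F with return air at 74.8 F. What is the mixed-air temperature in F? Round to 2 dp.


T_mix = 74.8 + (14.5/100)*(103.8-74.8) = 79.01 F

79.01 F


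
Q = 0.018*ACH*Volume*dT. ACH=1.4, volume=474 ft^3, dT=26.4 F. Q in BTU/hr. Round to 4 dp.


Q = 0.018 * 1.4 * 474 * 26.4 = 315.3427 BTU/hr

315.3427 BTU/hr


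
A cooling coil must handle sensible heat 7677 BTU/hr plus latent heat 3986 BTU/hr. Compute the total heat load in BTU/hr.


Qt = 7677 + 3986 = 11663 BTU/hr

11663 BTU/hr


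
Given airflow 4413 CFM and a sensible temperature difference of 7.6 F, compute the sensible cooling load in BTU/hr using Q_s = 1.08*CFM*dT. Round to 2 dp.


Q = 1.08 * 4413 * 7.6 = 36221.90 BTU/hr

36221.90 BTU/hr


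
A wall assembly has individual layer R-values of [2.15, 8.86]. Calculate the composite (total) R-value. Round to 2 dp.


R_total = 2.15 + 8.86 = 11.01

11.01


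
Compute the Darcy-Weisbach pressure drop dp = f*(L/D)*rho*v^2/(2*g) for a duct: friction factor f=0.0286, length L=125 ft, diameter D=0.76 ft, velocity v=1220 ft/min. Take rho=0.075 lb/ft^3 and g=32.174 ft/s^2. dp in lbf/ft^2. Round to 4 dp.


v_fps = 1220/60 = 20.3333 ft/s
dp = 0.0286*(125/0.76)*0.075*20.3333^2/(2*32.174) = 2.2668 lbf/ft^2

2.2668 lbf/ft^2


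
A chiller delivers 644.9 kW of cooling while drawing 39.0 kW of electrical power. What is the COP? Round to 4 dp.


COP = 644.9 / 39.0 = 16.5359

16.5359


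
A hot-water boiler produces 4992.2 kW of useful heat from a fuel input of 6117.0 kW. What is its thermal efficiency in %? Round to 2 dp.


eta = (4992.2/6117.0)*100 = 81.61 %

81.61 %


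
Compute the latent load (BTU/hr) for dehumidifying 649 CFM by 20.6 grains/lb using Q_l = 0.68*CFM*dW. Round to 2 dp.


Q = 0.68 * 649 * 20.6 = 9091.19 BTU/hr

9091.19 BTU/hr


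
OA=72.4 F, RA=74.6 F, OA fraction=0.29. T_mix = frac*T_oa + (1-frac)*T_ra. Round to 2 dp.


T_mix = 0.29*72.4 + 0.71*74.6 = 73.96 F

73.96 F


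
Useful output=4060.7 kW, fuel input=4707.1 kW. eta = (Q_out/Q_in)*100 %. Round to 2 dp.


eta = (4060.7/4707.1)*100 = 86.27 %

86.27 %


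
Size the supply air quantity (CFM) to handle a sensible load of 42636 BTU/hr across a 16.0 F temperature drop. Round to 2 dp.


CFM = 42636 / (1.08 * 16.0) = 2467.36

2467.36 CFM


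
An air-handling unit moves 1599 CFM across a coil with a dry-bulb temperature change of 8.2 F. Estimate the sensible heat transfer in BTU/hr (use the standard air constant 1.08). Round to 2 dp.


Q = 1.08 * 1599 * 8.2 = 14160.74 BTU/hr

14160.74 BTU/hr


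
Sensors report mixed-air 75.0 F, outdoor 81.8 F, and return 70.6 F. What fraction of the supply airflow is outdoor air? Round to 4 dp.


frac = (75.0 - 70.6) / (81.8 - 70.6) = 0.3929

0.3929


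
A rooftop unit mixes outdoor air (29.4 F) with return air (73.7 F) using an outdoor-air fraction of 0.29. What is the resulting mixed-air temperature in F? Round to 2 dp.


T_mix = 0.29*29.4 + 0.71*73.7 = 60.85 F

60.85 F


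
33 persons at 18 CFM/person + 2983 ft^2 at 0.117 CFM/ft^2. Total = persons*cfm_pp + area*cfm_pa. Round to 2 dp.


Total = 33*18 + 2983*0.117 = 943.01 CFM

943.01 CFM


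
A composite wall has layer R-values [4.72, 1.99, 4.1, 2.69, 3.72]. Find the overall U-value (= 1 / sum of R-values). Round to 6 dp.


R_total = 4.72 + 1.99 + 4.1 + 2.69 + 3.72 = 17.22
U = 1/17.22 = 0.058072

0.058072


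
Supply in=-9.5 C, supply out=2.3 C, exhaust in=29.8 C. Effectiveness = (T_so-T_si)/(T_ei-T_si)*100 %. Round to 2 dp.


eff = (2.3-(-9.5))/(29.8-(-9.5))*100 = 30.03 %

30.03 %


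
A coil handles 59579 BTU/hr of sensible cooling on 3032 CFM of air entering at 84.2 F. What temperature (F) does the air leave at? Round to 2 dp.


dT = 59579/(1.08*3032) = 18.1945
T_leave = 84.2 - 18.1945 = 66.01 F

66.01 F


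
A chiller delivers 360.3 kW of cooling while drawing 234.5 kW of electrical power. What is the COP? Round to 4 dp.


COP = 360.3 / 234.5 = 1.5365

1.5365


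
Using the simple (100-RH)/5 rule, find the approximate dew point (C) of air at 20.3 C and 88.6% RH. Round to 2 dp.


Td = 20.3 - (100-88.6)/5 = 18.02 C

18.02 C


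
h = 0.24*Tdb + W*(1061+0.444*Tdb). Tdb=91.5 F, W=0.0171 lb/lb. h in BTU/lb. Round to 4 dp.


h = 0.24*91.5 + 0.0171*(1061+0.444*91.5) = 40.7978 BTU/lb

40.7978 BTU/lb


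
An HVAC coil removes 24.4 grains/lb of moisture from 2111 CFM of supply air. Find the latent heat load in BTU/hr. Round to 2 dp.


Q = 0.68 * 2111 * 24.4 = 35025.71 BTU/hr

35025.71 BTU/hr


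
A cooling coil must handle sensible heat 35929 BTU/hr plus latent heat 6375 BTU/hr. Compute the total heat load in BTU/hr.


Qt = 35929 + 6375 = 42304 BTU/hr

42304 BTU/hr


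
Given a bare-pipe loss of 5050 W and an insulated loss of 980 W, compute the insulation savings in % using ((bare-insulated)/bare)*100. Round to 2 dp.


Savings = ((5050-980)/5050)*100 = 80.59 %

80.59 %


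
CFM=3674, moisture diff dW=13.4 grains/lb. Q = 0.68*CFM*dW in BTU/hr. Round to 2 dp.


Q = 0.68 * 3674 * 13.4 = 33477.49 BTU/hr

33477.49 BTU/hr


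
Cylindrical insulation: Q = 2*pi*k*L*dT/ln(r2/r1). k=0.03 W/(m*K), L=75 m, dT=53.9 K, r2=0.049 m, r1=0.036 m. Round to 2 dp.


Q = 2*pi*0.03*75*53.9/ln(0.049/0.036) = 2471.59 W

2471.59 W


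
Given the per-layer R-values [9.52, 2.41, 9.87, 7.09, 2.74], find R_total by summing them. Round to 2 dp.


R_total = 9.52 + 2.41 + 9.87 + 7.09 + 2.74 = 31.63

31.63


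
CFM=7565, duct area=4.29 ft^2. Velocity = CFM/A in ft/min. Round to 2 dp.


V = 7565 / 4.29 = 1763.40 ft/min

1763.40 ft/min


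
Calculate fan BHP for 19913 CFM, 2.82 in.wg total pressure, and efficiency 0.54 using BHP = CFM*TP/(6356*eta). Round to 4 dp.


BHP = 19913 * 2.82 / (6356 * 0.54) = 16.3609 hp

16.3609 hp


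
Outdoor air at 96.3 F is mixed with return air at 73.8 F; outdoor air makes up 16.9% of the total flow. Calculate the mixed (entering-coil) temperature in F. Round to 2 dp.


T_mix = 73.8 + (16.9/100)*(96.3-73.8) = 77.60 F

77.60 F


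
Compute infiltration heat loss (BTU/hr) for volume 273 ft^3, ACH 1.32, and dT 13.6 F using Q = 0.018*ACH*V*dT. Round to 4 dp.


Q = 0.018 * 1.32 * 273 * 13.6 = 88.2161 BTU/hr

88.2161 BTU/hr


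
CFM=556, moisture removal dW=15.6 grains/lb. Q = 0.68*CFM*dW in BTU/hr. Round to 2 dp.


Q = 0.68 * 556 * 15.6 = 5898.05 BTU/hr

5898.05 BTU/hr


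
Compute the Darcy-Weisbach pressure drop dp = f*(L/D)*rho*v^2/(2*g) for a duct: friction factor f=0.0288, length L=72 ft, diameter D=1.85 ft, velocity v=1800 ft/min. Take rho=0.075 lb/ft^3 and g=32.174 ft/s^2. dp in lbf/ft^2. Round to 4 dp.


v_fps = 1800/60 = 30.0 ft/s
dp = 0.0288*(72/1.85)*0.075*30.0^2/(2*32.174) = 1.1758 lbf/ft^2

1.1758 lbf/ft^2


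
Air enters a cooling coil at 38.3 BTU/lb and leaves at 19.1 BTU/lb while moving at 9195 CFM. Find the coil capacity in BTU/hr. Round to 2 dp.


Q = 4.5 * 9195 * (38.3 - 19.1) = 794448.00 BTU/hr

794448.00 BTU/hr


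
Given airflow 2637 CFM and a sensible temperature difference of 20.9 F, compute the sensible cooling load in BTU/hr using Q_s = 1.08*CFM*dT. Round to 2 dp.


Q = 1.08 * 2637 * 20.9 = 59522.36 BTU/hr

59522.36 BTU/hr


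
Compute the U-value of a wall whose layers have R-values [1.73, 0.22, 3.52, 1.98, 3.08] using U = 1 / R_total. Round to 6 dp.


R_total = 1.73 + 0.22 + 3.52 + 1.98 + 3.08 = 10.53
U = 1/10.53 = 0.094967

0.094967


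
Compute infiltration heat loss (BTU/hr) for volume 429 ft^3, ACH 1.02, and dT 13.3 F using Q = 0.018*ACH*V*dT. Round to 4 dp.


Q = 0.018 * 1.02 * 429 * 13.3 = 104.7567 BTU/hr

104.7567 BTU/hr


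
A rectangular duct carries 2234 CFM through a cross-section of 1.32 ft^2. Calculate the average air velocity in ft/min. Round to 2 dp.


V = 2234 / 1.32 = 1692.42 ft/min

1692.42 ft/min


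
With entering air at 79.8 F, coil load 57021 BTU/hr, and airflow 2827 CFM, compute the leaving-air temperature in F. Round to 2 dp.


dT = 57021/(1.08*2827) = 18.6761
T_leave = 79.8 - 18.6761 = 61.12 F

61.12 F


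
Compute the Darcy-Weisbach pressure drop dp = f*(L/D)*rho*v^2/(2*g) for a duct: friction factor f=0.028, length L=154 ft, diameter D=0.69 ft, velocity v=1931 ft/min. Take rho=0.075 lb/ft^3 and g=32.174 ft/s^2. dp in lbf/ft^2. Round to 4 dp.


v_fps = 1931/60 = 32.1833 ft/s
dp = 0.028*(154/0.69)*0.075*32.1833^2/(2*32.174) = 7.5443 lbf/ft^2

7.5443 lbf/ft^2
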